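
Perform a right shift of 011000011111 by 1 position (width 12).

Original: 011000011111 (decimal 1567)
Shift right by 1 position
Drop the 1 low bit; fill with zero on the left
Result: 001100001111 (decimal 783)
Equivalent: 1567 >> 1 = 1567 ÷ 2^1 = 783



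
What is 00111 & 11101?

AND: 1 only when both bits are 1
  00111
& 11101
-------
  00101
Decimal: 7 & 29 = 5



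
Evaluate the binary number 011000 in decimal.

Sum of powers of 2 for each 1-bit:
2^3 + 2^4
= 8 + 16
= 24



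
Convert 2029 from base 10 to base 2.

Using repeated division by 2:
2029 ÷ 2 = 1014 remainder 1
1014 ÷ 2 = 507 remainder 0
507 ÷ 2 = 253 remainder 1
253 ÷ 2 = 126 remainder 1
126 ÷ 2 = 63 remainder 0
63 ÷ 2 = 31 remainder 1
31 ÷ 2 = 15 remainder 1
15 ÷ 2 = 7 remainder 1
7 ÷ 2 = 3 remainder 1
3 ÷ 2 = 1 remainder 1
1 ÷ 2 = 0 remainder 1
Reading remainders bottom to top: 11111101101



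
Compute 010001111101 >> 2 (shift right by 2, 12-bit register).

Original: 010001111101 (decimal 1149)
Shift right by 2 positions
Drop the 2 low bits; fill with zeros on the left
Result: 000100011111 (decimal 287)
Equivalent: 1149 >> 2 = 1149 ÷ 2^2 = 287



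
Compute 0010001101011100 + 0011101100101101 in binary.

Add column by column from the right: bit + bit + carry-in; write the sum mod 2, carry 1 when the sum is 2 or 3.
carry:  0100011011111000
        0010001101011100
+       0011101100101101
------------------------
       00101111010001001
(the carry out of the leftmost column, 0, becomes the leading bit)
Decimal check:
  0010001101011100 = 8192 + 512 + 256 + 64 + 16 + 8 + 4 = 9052
  0011101100101101 = 8192 + 4096 + 2048 + 512 + 256 + 32 + 8 + 4 + 1 = 15149
  9052 + 15149 = 24201, and 00101111010001001 = 16384 + 4096 + 2048 + 1024 + 512 + 128 + 8 + 1 = 24201 ✓



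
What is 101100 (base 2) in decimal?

Sum of powers of 2 for each 1-bit:
2^2 + 2^3 + 2^5
= 4 + 8 + 32
= 44



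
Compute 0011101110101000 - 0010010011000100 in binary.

Method 1 - Direct subtraction (column by column from the right: bit − bit − borrow-in; if negative, add 2 and borrow 1 from the next column):
borrow: 0000100110001000
        0011101110101000
-       0010010011000100
------------------------
        0001011011100100

Method 2 - Add two's complement:
Two's complement of 0010010011000100: invert → 1101101100111011, add 1 → 1101101100111100
  0011101110101000
+ 1101101100111100
------------------
 10001011011100100  (end carry out of the top bit = 1)
Discarding the end carry: 0001011011100100
Decimal check:
  0011101110101000 = 8192 + 4096 + 2048 + 512 + 256 + 128 + 32 + 8 = 15272
  0010010011000100 = 8192 + 1024 + 128 + 64 + 4 = 9412
  15272 - 9412 = 5860, and 0001011011100100 = 4096 + 1024 + 512 + 128 + 64 + 32 + 4 = 5860 ✓



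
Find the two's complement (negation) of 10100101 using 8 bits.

Original (sign bit 1, negative): 10100101
Step 1 - Invert all bits: 01011010
Step 2 - Add 1: 01011011
Verification: 10100101 + 01011011 = 100000000; discarding the end carry (carry out of the top bit) leaves the 8-bit value 00000000, as required for x + (-x)



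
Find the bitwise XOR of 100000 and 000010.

XOR: 1 when bits differ
  100000
^ 000010
--------
  100010
Decimal: 32 ^ 2 = 34



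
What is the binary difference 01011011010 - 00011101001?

Method 1 - Direct subtraction (column by column from the right: bit − bit − borrow-in; if negative, add 2 and borrow 1 from the next column):
borrow: 01111000010
        01011011010
-       00011101001
-------------------
        00111110001

Method 2 - Add two's complement:
Two's complement of 00011101001: invert → 11100010110, add 1 → 11100010111
  01011011010
+ 11100010111
-------------
 100111110001  (end carry out of the top bit = 1)
Discarding the end carry: 00111110001
Decimal check:
  01011011010 = 512 + 128 + 64 + 16 + 8 + 2 = 730
  00011101001 = 128 + 64 + 32 + 8 + 1 = 233
  730 - 233 = 497, and 00111110001 = 256 + 128 + 64 + 32 + 16 + 1 = 497 ✓



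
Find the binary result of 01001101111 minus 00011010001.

Method 1 - Direct subtraction (column by column from the right: bit − bit − borrow-in; if negative, add 2 and borrow 1 from the next column):
borrow: 01100100000
        01001101111
-       00011010001
-------------------
        00110011110

Method 2 - Add two's complement:
Two's complement of 00011010001: invert → 11100101110, add 1 → 11100101111
  01001101111
+ 11100101111
-------------
 100110011110  (end carry out of the top bit = 1)
Discarding the end carry: 00110011110
Decimal check:
  01001101111 = 512 + 64 + 32 + 8 + 4 + 2 + 1 = 623
  00011010001 = 128 + 64 + 16 + 1 = 209
  623 - 209 = 414, and 00110011110 = 256 + 128 + 16 + 8 + 4 + 2 = 414 ✓



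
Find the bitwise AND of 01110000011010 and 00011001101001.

AND: 1 only when both bits are 1
  01110000011010
& 00011001101001
----------------
  00010000001000
Decimal: 7194 & 1641 = 1032



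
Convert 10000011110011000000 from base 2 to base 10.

Sum of powers of 2 for each 1-bit:
2^6 + 2^7 + 2^10 + 2^11 + 2^12 + 2^13 + 2^19
= 64 + 128 + 1024 + 2048 + 4096 + 8192 + 524288
= 539840



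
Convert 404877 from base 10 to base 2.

Using repeated division by 2:
404877 ÷ 2 = 202438 remainder 1
202438 ÷ 2 = 101219 remainder 0
101219 ÷ 2 = 50609 remainder 1
50609 ÷ 2 = 25304 remainder 1
25304 ÷ 2 = 12652 remainder 0
12652 ÷ 2 = 6326 remainder 0
6326 ÷ 2 = 3163 remainder 0
3163 ÷ 2 = 1581 remainder 1
1581 ÷ 2 = 790 remainder 1
790 ÷ 2 = 395 remainder 0
395 ÷ 2 = 197 remainder 1
197 ÷ 2 = 98 remainder 1
98 ÷ 2 = 49 remainder 0
49 ÷ 2 = 24 remainder 1
24 ÷ 2 = 12 remainder 0
12 ÷ 2 = 6 remainder 0
6 ÷ 2 = 3 remainder 0
3 ÷ 2 = 1 remainder 1
1 ÷ 2 = 0 remainder 1
Reading remainders bottom to top: 1100010110110001101



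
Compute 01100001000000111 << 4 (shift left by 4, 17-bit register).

Original: 01100001000000111 (decimal 49671)
Shift left by 4 positions
Append 4 zeros on the right and drop the 4 high bits that overflow the 17-bit width
Result: 00010000001110000 (decimal 8304)
Equivalent: 49671 << 4 = 49671 × 2^4 = 794736, truncated to 17 bits = 8304



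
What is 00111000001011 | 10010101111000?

OR: 1 when either bit is 1
  00111000001011
| 10010101111000
----------------
  10111101111011
Decimal: 3595 | 9592 = 12155



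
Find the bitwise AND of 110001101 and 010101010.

AND: 1 only when both bits are 1
  110001101
& 010101010
-----------
  010001000
Decimal: 397 & 170 = 136



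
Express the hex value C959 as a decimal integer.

Expand by place value (powers of 16):
Digit values: C = 12
C959 = 12 × 16^3 + 9 × 16^2 + 5 × 16^1 + 9 × 16^0
= 12 × 4096 + 9 × 256 + 5 × 16 + 9 × 1
= 49152 + 2304 + 80 + 9
= 51545



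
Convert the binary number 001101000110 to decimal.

Sum of powers of 2 for each 1-bit:
2^1 + 2^2 + 2^6 + 2^8 + 2^9
= 2 + 4 + 64 + 256 + 512
= 838



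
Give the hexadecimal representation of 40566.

Using repeated division by 16 (digits 10–15 are A–F):
40566 ÷ 16 = 2535 remainder 6
2535 ÷ 16 = 158 remainder 7
158 ÷ 16 = 9 remainder 14 (E)
9 ÷ 16 = 0 remainder 9
Reading remainders bottom to top: 9E76



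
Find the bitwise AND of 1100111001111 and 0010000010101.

AND: 1 only when both bits are 1
  1100111001111
& 0010000010101
---------------
  0000000000101
Decimal: 6607 & 1045 = 5



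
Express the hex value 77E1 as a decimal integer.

Expand by place value (powers of 16):
Digit values: E = 14
77E1 = 7 × 16^3 + 7 × 16^2 + 14 × 16^1 + 1 × 16^0
= 7 × 4096 + 7 × 256 + 14 × 16 + 1 × 1
= 28672 + 1792 + 224 + 1
= 30689



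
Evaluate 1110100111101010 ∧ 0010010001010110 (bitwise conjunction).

AND: 1 only when both bits are 1
  1110100111101010
& 0010010001010110
------------------
  0010000001000010
Decimal: 59882 & 9302 = 8258



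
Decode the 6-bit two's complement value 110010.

Binary: 110010
Sign bit: 1 (negative)
Invert: 001101
Add 1:  001110
Magnitude: 001110 = 8 + 4 + 2 = 14
Value: -14



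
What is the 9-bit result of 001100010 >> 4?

Original: 001100010 (decimal 98)
Shift right by 4 positions
Drop the 4 low bits; fill with zeros on the left
Result: 000000110 (decimal 6)
Equivalent: 98 >> 4 = 98 ÷ 2^4 = 6



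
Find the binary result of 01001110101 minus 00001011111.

Method 1 - Direct subtraction (column by column from the right: bit − bit − borrow-in; if negative, add 2 and borrow 1 from the next column):
borrow: 00000111100
        01001110101
-       00001011111
-------------------
        01000010110

Method 2 - Add two's complement:
Two's complement of 00001011111: invert → 11110100000, add 1 → 11110100001
  01001110101
+ 11110100001
-------------
 101000010110  (end carry out of the top bit = 1)
Discarding the end carry: 01000010110
Decimal check:
  01001110101 = 512 + 64 + 32 + 16 + 4 + 1 = 629
  00001011111 = 64 + 16 + 8 + 4 + 2 + 1 = 95
  629 - 95 = 534, and 01000010110 = 512 + 16 + 4 + 2 = 534 ✓



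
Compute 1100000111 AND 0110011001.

AND: 1 only when both bits are 1
  1100000111
& 0110011001
------------
  0100000001
Decimal: 775 & 409 = 257



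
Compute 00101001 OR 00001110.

OR: 1 when either bit is 1
  00101001
| 00001110
----------
  00101111
Decimal: 41 | 14 = 47



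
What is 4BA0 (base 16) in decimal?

Expand by place value (powers of 16):
Digit values: B = 11, A = 10
4BA0 = 4 × 16^3 + 11 × 16^2 + 10 × 16^1 + 0 × 16^0
= 4 × 4096 + 11 × 256 + 10 × 16 + 0 × 1
= 16384 + 2816 + 160 + 0
= 19360



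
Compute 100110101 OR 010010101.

OR: 1 when either bit is 1
  100110101
| 010010101
-----------
  110110101
Decimal: 309 | 149 = 437



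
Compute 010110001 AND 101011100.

AND: 1 only when both bits are 1
  010110001
& 101011100
-----------
  000010000
Decimal: 177 & 348 = 16



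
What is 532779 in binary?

Using repeated division by 2:
532779 ÷ 2 = 266389 remainder 1
266389 ÷ 2 = 133194 remainder 1
133194 ÷ 2 = 66597 remainder 0
66597 ÷ 2 = 33298 remainder 1
33298 ÷ 2 = 16649 remainder 0
16649 ÷ 2 = 8324 remainder 1
8324 ÷ 2 = 4162 remainder 0
4162 ÷ 2 = 2081 remainder 0
2081 ÷ 2 = 1040 remainder 1
1040 ÷ 2 = 520 remainder 0
520 ÷ 2 = 260 remainder 0
260 ÷ 2 = 130 remainder 0
130 ÷ 2 = 65 remainder 0
65 ÷ 2 = 32 remainder 1
32 ÷ 2 = 16 remainder 0
16 ÷ 2 = 8 remainder 0
8 ÷ 2 = 4 remainder 0
4 ÷ 2 = 2 remainder 0
2 ÷ 2 = 1 remainder 0
1 ÷ 2 = 0 remainder 1
Reading remainders bottom to top: 10000010000100101011



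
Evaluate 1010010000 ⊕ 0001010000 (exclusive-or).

XOR: 1 when bits differ
  1010010000
^ 0001010000
------------
  1011000000
Decimal: 656 ^ 80 = 704



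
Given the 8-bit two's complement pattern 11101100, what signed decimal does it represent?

Binary: 11101100
Sign bit: 1 (negative)
Invert: 00010011
Add 1:  00010100
Magnitude: 00010100 = 16 + 4 = 20
Value: -20



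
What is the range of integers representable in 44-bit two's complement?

For 44-bit two's complement:
Minimum: -2^43 = -8796093022208
Maximum: 2^43 - 1 = 8796093022207



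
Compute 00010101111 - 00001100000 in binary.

Method 1 - Direct subtraction (column by column from the right: bit − bit − borrow-in; if negative, add 2 and borrow 1 from the next column):
borrow: 00010000000
        00010101111
-       00001100000
-------------------
        00001001111

Method 2 - Add two's complement:
Two's complement of 00001100000: invert → 11110011111, add 1 → 11110100000
  00010101111
+ 11110100000
-------------
 100001001111  (end carry out of the top bit = 1)
Discarding the end carry: 00001001111
Decimal check:
  00010101111 = 128 + 32 + 8 + 4 + 2 + 1 = 175
  00001100000 = 64 + 32 = 96
  175 - 96 = 79, and 00001001111 = 64 + 8 + 4 + 2 + 1 = 79 ✓



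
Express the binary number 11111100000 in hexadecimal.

Group into 4-bit nibbles from right:
  0111 = 7
  1110 = E
  0000 = 0
Result: 7E0



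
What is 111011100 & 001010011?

AND: 1 only when both bits are 1
  111011100
& 001010011
-----------
  001010000
Decimal: 476 & 83 = 80



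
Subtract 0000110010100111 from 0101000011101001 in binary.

Method 1 - Direct subtraction (column by column from the right: bit − bit − borrow-in; if negative, add 2 and borrow 1 from the next column):
borrow: 0001100000001100
        0101000011101001
-       0000110010100111
------------------------
        0100010001000010

Method 2 - Add two's complement:
Two's complement of 0000110010100111: invert → 1111001101011000, add 1 → 1111001101011001
  0101000011101001
+ 1111001101011001
------------------
 10100010001000010  (end carry out of the top bit = 1)
Discarding the end carry: 0100010001000010
Decimal check:
  0101000011101001 = 16384 + 4096 + 128 + 64 + 32 + 8 + 1 = 20713
  0000110010100111 = 2048 + 1024 + 128 + 32 + 4 + 2 + 1 = 3239
  20713 - 3239 = 17474, and 0100010001000010 = 16384 + 1024 + 64 + 2 = 17474 ✓



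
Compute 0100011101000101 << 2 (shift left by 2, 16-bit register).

Original: 0100011101000101 (decimal 18245)
Shift left by 2 positions
Append 2 zeros on the right and drop the 2 high bits that overflow the 16-bit width
Result: 0001110100010100 (decimal 7444)
Equivalent: 18245 << 2 = 18245 × 2^2 = 72980, truncated to 16 bits = 7444



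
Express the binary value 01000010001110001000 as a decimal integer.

Sum of powers of 2 for each 1-bit:
2^3 + 2^7 + 2^8 + 2^9 + 2^13 + 2^18
= 8 + 128 + 256 + 512 + 8192 + 262144
= 271240



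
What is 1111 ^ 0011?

XOR: 1 when bits differ
  1111
^ 0011
------
  1100
Decimal: 15 ^ 3 = 12



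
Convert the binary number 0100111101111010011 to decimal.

Sum of powers of 2 for each 1-bit:
2^0 + 2^1 + 2^4 + 2^6 + 2^7 + 2^8 + 2^9 + 2^11 + 2^12 + 2^13 + 2^14 + 2^17
= 1 + 2 + 16 + 64 + 128 + 256 + 512 + 2048 + 4096 + 8192 + 16384 + 131072
= 162771



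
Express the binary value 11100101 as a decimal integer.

Sum of powers of 2 for each 1-bit:
2^0 + 2^2 + 2^5 + 2^6 + 2^7
= 1 + 4 + 32 + 64 + 128
= 229



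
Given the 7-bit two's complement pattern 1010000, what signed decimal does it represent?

Binary: 1010000
Sign bit: 1 (negative)
Invert: 0101111
Add 1:  0110000
Magnitude: 0110000 = 32 + 16 = 48
Value: -48



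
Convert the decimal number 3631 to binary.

Using repeated division by 2:
3631 ÷ 2 = 1815 remainder 1
1815 ÷ 2 = 907 remainder 1
907 ÷ 2 = 453 remainder 1
453 ÷ 2 = 226 remainder 1
226 ÷ 2 = 113 remainder 0
113 ÷ 2 = 56 remainder 1
56 ÷ 2 = 28 remainder 0
28 ÷ 2 = 14 remainder 0
14 ÷ 2 = 7 remainder 0
7 ÷ 2 = 3 remainder 1
3 ÷ 2 = 1 remainder 1
1 ÷ 2 = 0 remainder 1
Reading remainders bottom to top: 111000101111



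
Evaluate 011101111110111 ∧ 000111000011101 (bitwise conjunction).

AND: 1 only when both bits are 1
  011101111110111
& 000111000011101
-----------------
  000101000010101
Decimal: 15351 & 3613 = 2581



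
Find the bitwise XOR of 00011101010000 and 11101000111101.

XOR: 1 when bits differ
  00011101010000
^ 11101000111101
----------------
  11110101101101
Decimal: 1872 ^ 14909 = 15725



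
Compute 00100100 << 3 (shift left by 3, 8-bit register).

Original: 00100100 (decimal 36)
Shift left by 3 positions
Append 3 zeros on the right and drop the 3 high bits that overflow the 8-bit width
Result: 00100000 (decimal 32)
Equivalent: 36 << 3 = 36 × 2^3 = 288, truncated to 8 bits = 32



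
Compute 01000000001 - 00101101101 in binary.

Method 1 - Direct subtraction (column by column from the right: bit − bit − borrow-in; if negative, add 2 and borrow 1 from the next column):
borrow: 01111111000
        01000000001
-       00101101101
-------------------
        00010010100

Method 2 - Add two's complement:
Two's complement of 00101101101: invert → 11010010010, add 1 → 11010010011
  01000000001
+ 11010010011
-------------
 100010010100  (end carry out of the top bit = 1)
Discarding the end carry: 00010010100
Decimal check:
  01000000001 = 512 + 1 = 513
  00101101101 = 256 + 64 + 32 + 8 + 4 + 1 = 365
  513 - 365 = 148, and 00010010100 = 128 + 16 + 4 = 148 ✓



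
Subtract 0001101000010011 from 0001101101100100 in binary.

Method 1 - Direct subtraction (column by column from the right: bit − bit − borrow-in; if negative, add 2 and borrow 1 from the next column):
borrow: 0000000000100110
        0001101101100100
-       0001101000010011
------------------------
        0000000101010001

Method 2 - Add two's complement:
Two's complement of 0001101000010011: invert → 1110010111101100, add 1 → 1110010111101101
  0001101101100100
+ 1110010111101101
------------------
 10000000101010001  (end carry out of the top bit = 1)
Discarding the end carry: 0000000101010001
Decimal check:
  0001101101100100 = 4096 + 2048 + 512 + 256 + 64 + 32 + 4 = 7012
  0001101000010011 = 4096 + 2048 + 512 + 16 + 2 + 1 = 6675
  7012 - 6675 = 337, and 0000000101010001 = 256 + 64 + 16 + 1 = 337 ✓



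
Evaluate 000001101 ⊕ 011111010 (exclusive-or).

XOR: 1 when bits differ
  000001101
^ 011111010
-----------
  011110111
Decimal: 13 ^ 250 = 247



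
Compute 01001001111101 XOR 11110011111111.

XOR: 1 when bits differ
  01001001111101
^ 11110011111111
----------------
  10111010000010
Decimal: 4733 ^ 15615 = 11906



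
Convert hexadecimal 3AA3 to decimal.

Expand by place value (powers of 16):
Digit values: A = 10
3AA3 = 3 × 16^3 + 10 × 16^2 + 10 × 16^1 + 3 × 16^0
= 3 × 4096 + 10 × 256 + 10 × 16 + 3 × 1
= 12288 + 2560 + 160 + 3
= 15011



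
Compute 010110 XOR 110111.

XOR: 1 when bits differ
  010110
^ 110111
--------
  100001
Decimal: 22 ^ 55 = 33



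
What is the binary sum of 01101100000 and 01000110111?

Add column by column from the right: bit + bit + carry-in; write the sum mod 2, carry 1 when the sum is 2 or 3.
carry:  10011000000
        01101100000
+       01000110111
-------------------
       010110010111
(the carry out of the leftmost column, 0, becomes the leading bit)
Decimal check:
  01101100000 = 512 + 256 + 64 + 32 = 864
  01000110111 = 512 + 32 + 16 + 4 + 2 + 1 = 567
  864 + 567 = 1431, and 010110010111 = 1024 + 256 + 128 + 16 + 4 + 2 + 1 = 1431 ✓



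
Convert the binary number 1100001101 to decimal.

Sum of powers of 2 for each 1-bit:
2^0 + 2^2 + 2^3 + 2^8 + 2^9
= 1 + 4 + 8 + 256 + 512
= 781



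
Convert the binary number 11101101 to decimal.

Sum of powers of 2 for each 1-bit:
2^0 + 2^2 + 2^3 + 2^5 + 2^6 + 2^7
= 1 + 4 + 8 + 32 + 64 + 128
= 237



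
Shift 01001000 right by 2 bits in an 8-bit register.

Original: 01001000 (decimal 72)
Shift right by 2 positions
Drop the 2 low bits; fill with zeros on the left
Result: 00010010 (decimal 18)
Equivalent: 72 >> 2 = 72 ÷ 2^2 = 18



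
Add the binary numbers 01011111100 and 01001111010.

Add column by column from the right: bit + bit + carry-in; write the sum mod 2, carry 1 when the sum is 2 or 3.
carry:  10111110000
        01011111100
+       01001111010
-------------------
       010101110110
(the carry out of the leftmost column, 0, becomes the leading bit)
Decimal check:
  01011111100 = 512 + 128 + 64 + 32 + 16 + 8 + 4 = 764
  01001111010 = 512 + 64 + 32 + 16 + 8 + 2 = 634
  764 + 634 = 1398, and 010101110110 = 1024 + 256 + 64 + 32 + 16 + 4 + 2 = 1398 ✓



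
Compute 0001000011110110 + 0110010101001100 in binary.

Add column by column from the right: bit + bit + carry-in; write the sum mod 2, carry 1 when the sum is 2 or 3.
carry:  0000001111111000
        0001000011110110
+       0110010101001100
------------------------
       00111011001000010
(the carry out of the leftmost column, 0, becomes the leading bit)
Decimal check:
  0001000011110110 = 4096 + 128 + 64 + 32 + 16 + 4 + 2 = 4342
  0110010101001100 = 16384 + 8192 + 1024 + 256 + 64 + 8 + 4 = 25932
  4342 + 25932 = 30274, and 00111011001000010 = 16384 + 8192 + 4096 + 1024 + 512 + 64 + 2 = 30274 ✓



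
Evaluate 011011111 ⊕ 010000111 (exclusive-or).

XOR: 1 when bits differ
  011011111
^ 010000111
-----------
  001011000
Decimal: 223 ^ 135 = 88



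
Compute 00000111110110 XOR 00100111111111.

XOR: 1 when bits differ
  00000111110110
^ 00100111111111
----------------
  00100000001001
Decimal: 502 ^ 2559 = 2057



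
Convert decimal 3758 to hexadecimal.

Using repeated division by 16 (digits 10–15 are A–F):
3758 ÷ 16 = 234 remainder 14 (E)
234 ÷ 16 = 14 remainder 10 (A)
14 ÷ 16 = 0 remainder 14 (E)
Reading remainders bottom to top: EAE



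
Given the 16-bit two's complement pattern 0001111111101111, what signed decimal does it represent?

Binary: 0001111111101111
Sign bit: 0 (non-negative)
Read directly as an unsigned value:
0001111111101111 = 4096 + 2048 + 1024 + 512 + 256 + 128 + 64 + 32 + 8 + 4 + 2 + 1 = 8175
Value: 8175



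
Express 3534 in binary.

Using repeated division by 2:
3534 ÷ 2 = 1767 remainder 0
1767 ÷ 2 = 883 remainder 1
883 ÷ 2 = 441 remainder 1
441 ÷ 2 = 220 remainder 1
220 ÷ 2 = 110 remainder 0
110 ÷ 2 = 55 remainder 0
55 ÷ 2 = 27 remainder 1
27 ÷ 2 = 13 remainder 1
13 ÷ 2 = 6 remainder 1
6 ÷ 2 = 3 remainder 0
3 ÷ 2 = 1 remainder 1
1 ÷ 2 = 0 remainder 1
Reading remainders bottom to top: 110111001110



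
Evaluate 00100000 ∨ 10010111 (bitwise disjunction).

OR: 1 when either bit is 1
  00100000
| 10010111
----------
  10110111
Decimal: 32 | 151 = 183



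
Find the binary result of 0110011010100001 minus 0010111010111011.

Method 1 - Direct subtraction (column by column from the right: bit − bit − borrow-in; if negative, add 2 and borrow 1 from the next column):
borrow: 0111111111111100
        0110011010100001
-       0010111010111011
------------------------
        0011011111100110

Method 2 - Add two's complement:
Two's complement of 0010111010111011: invert → 1101000101000100, add 1 → 1101000101000101
  0110011010100001
+ 1101000101000101
------------------
 10011011111100110  (end carry out of the top bit = 1)
Discarding the end carry: 0011011111100110
Decimal check:
  0110011010100001 = 16384 + 8192 + 1024 + 512 + 128 + 32 + 1 = 26273
  0010111010111011 = 8192 + 2048 + 1024 + 512 + 128 + 32 + 16 + 8 + 2 + 1 = 11963
  26273 - 11963 = 14310, and 0011011111100110 = 8192 + 4096 + 1024 + 512 + 256 + 128 + 64 + 32 + 4 + 2 = 14310 ✓



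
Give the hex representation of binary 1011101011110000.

Group into 4-bit nibbles from right:
  1011 = B
  1010 = A
  1111 = F
  0000 = 0
Result: BAF0



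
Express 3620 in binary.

Using repeated division by 2:
3620 ÷ 2 = 1810 remainder 0
1810 ÷ 2 = 905 remainder 0
905 ÷ 2 = 452 remainder 1
452 ÷ 2 = 226 remainder 0
226 ÷ 2 = 113 remainder 0
113 ÷ 2 = 56 remainder 1
56 ÷ 2 = 28 remainder 0
28 ÷ 2 = 14 remainder 0
14 ÷ 2 = 7 remainder 0
7 ÷ 2 = 3 remainder 1
3 ÷ 2 = 1 remainder 1
1 ÷ 2 = 0 remainder 1
Reading remainders bottom to top: 111000100100



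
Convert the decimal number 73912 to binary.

Using repeated division by 2:
73912 ÷ 2 = 36956 remainder 0
36956 ÷ 2 = 18478 remainder 0
18478 ÷ 2 = 9239 remainder 0
9239 ÷ 2 = 4619 remainder 1
4619 ÷ 2 = 2309 remainder 1
2309 ÷ 2 = 1154 remainder 1
1154 ÷ 2 = 577 remainder 0
577 ÷ 2 = 288 remainder 1
288 ÷ 2 = 144 remainder 0
144 ÷ 2 = 72 remainder 0
72 ÷ 2 = 36 remainder 0
36 ÷ 2 = 18 remainder 0
18 ÷ 2 = 9 remainder 0
9 ÷ 2 = 4 remainder 1
4 ÷ 2 = 2 remainder 0
2 ÷ 2 = 1 remainder 0
1 ÷ 2 = 0 remainder 1
Reading remainders bottom to top: 10010000010111000



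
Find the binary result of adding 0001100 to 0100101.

Add column by column from the right: bit + bit + carry-in; write the sum mod 2, carry 1 when the sum is 2 or 3.
carry:  0011000
        0001100
+       0100101
---------------
       00110001
(the carry out of the leftmost column, 0, becomes the leading bit)
Decimal check:
  0001100 = 8 + 4 = 12
  0100101 = 32 + 4 + 1 = 37
  12 + 37 = 49, and 00110001 = 32 + 16 + 1 = 49 ✓



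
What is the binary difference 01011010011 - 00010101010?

Method 1 - Direct subtraction (column by column from the right: bit − bit − borrow-in; if negative, add 2 and borrow 1 from the next column):
borrow: 00001010000
        01011010011
-       00010101010
-------------------
        01000101001

Method 2 - Add two's complement:
Two's complement of 00010101010: invert → 11101010101, add 1 → 11101010110
  01011010011
+ 11101010110
-------------
 101000101001  (end carry out of the top bit = 1)
Discarding the end carry: 01000101001
Decimal check:
  01011010011 = 512 + 128 + 64 + 16 + 2 + 1 = 723
  00010101010 = 128 + 32 + 8 + 2 = 170
  723 - 170 = 553, and 01000101001 = 512 + 32 + 8 + 1 = 553 ✓



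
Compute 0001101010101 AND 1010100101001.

AND: 1 only when both bits are 1
  0001101010101
& 1010100101001
---------------
  0000100000001
Decimal: 853 & 5417 = 257



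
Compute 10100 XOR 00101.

XOR: 1 when bits differ
  10100
^ 00101
-------
  10001
Decimal: 20 ^ 5 = 17



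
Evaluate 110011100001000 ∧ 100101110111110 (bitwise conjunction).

AND: 1 only when both bits are 1
  110011100001000
& 100101110111110
-----------------
  100001100001000
Decimal: 26376 & 19390 = 17160



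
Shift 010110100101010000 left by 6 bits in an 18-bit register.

Original: 010110100101010000 (decimal 92496)
Shift left by 6 positions
Append 6 zeros on the right and drop the 6 high bits that overflow the 18-bit width
Result: 100101010000000000 (decimal 152576)
Equivalent: 92496 << 6 = 92496 × 2^6 = 5919744, truncated to 18 bits = 152576



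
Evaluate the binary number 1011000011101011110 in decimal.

Sum of powers of 2 for each 1-bit:
2^1 + 2^2 + 2^3 + 2^4 + 2^6 + 2^8 + 2^9 + 2^10 + 2^15 + 2^16 + 2^18
= 2 + 4 + 8 + 16 + 64 + 256 + 512 + 1024 + 32768 + 65536 + 262144
= 362334



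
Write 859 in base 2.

Using repeated division by 2:
859 ÷ 2 = 429 remainder 1
429 ÷ 2 = 214 remainder 1
214 ÷ 2 = 107 remainder 0
107 ÷ 2 = 53 remainder 1
53 ÷ 2 = 26 remainder 1
26 ÷ 2 = 13 remainder 0
13 ÷ 2 = 6 remainder 1
6 ÷ 2 = 3 remainder 0
3 ÷ 2 = 1 remainder 1
1 ÷ 2 = 0 remainder 1
Reading remainders bottom to top: 1101011011



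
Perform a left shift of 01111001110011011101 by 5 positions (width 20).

Original: 01111001110011011101 (decimal 498909)
Shift left by 5 positions
Append 5 zeros on the right and drop the 5 high bits that overflow the 20-bit width
Result: 00111001101110100000 (decimal 236448)
Equivalent: 498909 << 5 = 498909 × 2^5 = 15965088, truncated to 20 bits = 236448



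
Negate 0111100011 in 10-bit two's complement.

Original: 0111100011
Step 1 - Invert all bits: 1000011100
Step 2 - Add 1: 1000011101
Verification: 0111100011 + 1000011101 = 10000000000; discarding the end carry (carry out of the top bit) leaves the 10-bit value 0000000000, as required for x + (-x)



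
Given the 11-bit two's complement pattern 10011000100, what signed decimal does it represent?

Binary: 10011000100
Sign bit: 1 (negative)
Invert: 01100111011
Add 1:  01100111100
Magnitude: 01100111100 = 512 + 256 + 32 + 16 + 8 + 4 = 828
Value: -828



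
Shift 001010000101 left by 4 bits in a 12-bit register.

Original: 001010000101 (decimal 645)
Shift left by 4 positions
Append 4 zeros on the right and drop the 4 high bits that overflow the 12-bit width
Result: 100001010000 (decimal 2128)
Equivalent: 645 << 4 = 645 × 2^4 = 10320, truncated to 12 bits = 2128



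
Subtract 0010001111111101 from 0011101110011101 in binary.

Method 1 - Direct subtraction (column by column from the right: bit − bit − borrow-in; if negative, add 2 and borrow 1 from the next column):
borrow: 0000111111000000
        0011101110011101
-       0010001111111101
------------------------
        0001011110100000

Method 2 - Add two's complement:
Two's complement of 0010001111111101: invert → 1101110000000010, add 1 → 1101110000000011
  0011101110011101
+ 1101110000000011
------------------
 10001011110100000  (end carry out of the top bit = 1)
Discarding the end carry: 0001011110100000
Decimal check:
  0011101110011101 = 8192 + 4096 + 2048 + 512 + 256 + 128 + 16 + 8 + 4 + 1 = 15261
  0010001111111101 = 8192 + 512 + 256 + 128 + 64 + 32 + 16 + 8 + 4 + 1 = 9213
  15261 - 9213 = 6048, and 0001011110100000 = 4096 + 1024 + 512 + 256 + 128 + 32 = 6048 ✓



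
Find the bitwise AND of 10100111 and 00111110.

AND: 1 only when both bits are 1
  10100111
& 00111110
----------
  00100110
Decimal: 167 & 62 = 38



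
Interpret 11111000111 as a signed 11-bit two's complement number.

Binary: 11111000111
Sign bit: 1 (negative)
Invert: 00000111000
Add 1:  00000111001
Magnitude: 00000111001 = 32 + 16 + 8 + 1 = 57
Value: -57



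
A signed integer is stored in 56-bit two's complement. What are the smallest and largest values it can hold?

For 56-bit two's complement:
Minimum: -2^55 = -36028797018963968
Maximum: 2^55 - 1 = 36028797018963967



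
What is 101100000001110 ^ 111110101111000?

XOR: 1 when bits differ
  101100000001110
^ 111110101111000
-----------------
  010010101110110
Decimal: 22542 ^ 32120 = 9590



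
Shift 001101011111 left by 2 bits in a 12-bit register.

Original: 001101011111 (decimal 863)
Shift left by 2 positions
Append 2 zeros on the right
Result: 110101111100 (decimal 3452)
Equivalent: 863 << 2 = 863 × 2^2 = 3452



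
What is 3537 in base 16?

Using repeated division by 16 (digits 10–15 are A–F):
3537 ÷ 16 = 221 remainder 1
221 ÷ 16 = 13 remainder 13 (D)
13 ÷ 16 = 0 remainder 13 (D)
Reading remainders bottom to top: DD1



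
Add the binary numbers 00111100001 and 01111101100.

Add column by column from the right: bit + bit + carry-in; write the sum mod 2, carry 1 when the sum is 2 or 3.
carry:  11111000000
        00111100001
+       01111101100
-------------------
       010111001101
(the carry out of the leftmost column, 0, becomes the leading bit)
Decimal check:
  00111100001 = 256 + 128 + 64 + 32 + 1 = 481
  01111101100 = 512 + 256 + 128 + 64 + 32 + 8 + 4 = 1004
  481 + 1004 = 1485, and 010111001101 = 1024 + 256 + 128 + 64 + 8 + 4 + 1 = 1485 ✓



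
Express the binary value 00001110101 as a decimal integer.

Sum of powers of 2 for each 1-bit:
2^0 + 2^2 + 2^4 + 2^5 + 2^6
= 1 + 4 + 16 + 32 + 64
= 117



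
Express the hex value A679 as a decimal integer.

Expand by place value (powers of 16):
Digit values: A = 10
A679 = 10 × 16^3 + 6 × 16^2 + 7 × 16^1 + 9 × 16^0
= 10 × 4096 + 6 × 256 + 7 × 16 + 9 × 1
= 40960 + 1536 + 112 + 9
= 42617



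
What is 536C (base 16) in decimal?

Expand by place value (powers of 16):
Digit values: C = 12
536C = 5 × 16^3 + 3 × 16^2 + 6 × 16^1 + 12 × 16^0
= 5 × 4096 + 3 × 256 + 6 × 16 + 12 × 1
= 20480 + 768 + 96 + 12
= 21356



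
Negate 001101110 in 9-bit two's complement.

Original: 001101110
Step 1 - Invert all bits: 110010001
Step 2 - Add 1: 110010010
Verification: 001101110 + 110010010 = 1000000000; discarding the end carry (carry out of the top bit) leaves the 9-bit value 000000000, as required for x + (-x)



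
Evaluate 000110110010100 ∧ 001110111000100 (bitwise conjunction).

AND: 1 only when both bits are 1
  000110110010100
& 001110111000100
-----------------
  000110110000100
Decimal: 3476 & 7620 = 3460



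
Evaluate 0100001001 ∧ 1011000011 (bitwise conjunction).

AND: 1 only when both bits are 1
  0100001001
& 1011000011
------------
  0000000001
Decimal: 265 & 707 = 1



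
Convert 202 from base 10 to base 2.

Using repeated division by 2:
202 ÷ 2 = 101 remainder 0
101 ÷ 2 = 50 remainder 1
50 ÷ 2 = 25 remainder 0
25 ÷ 2 = 12 remainder 1
12 ÷ 2 = 6 remainder 0
6 ÷ 2 = 3 remainder 0
3 ÷ 2 = 1 remainder 1
1 ÷ 2 = 0 remainder 1
Reading remainders bottom to top: 11001010



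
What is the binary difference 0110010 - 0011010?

Method 1 - Direct subtraction (column by column from the right: bit − bit − borrow-in; if negative, add 2 and borrow 1 from the next column):
borrow: 0110000
        0110010
-       0011010
---------------
        0011000

Method 2 - Add two's complement:
Two's complement of 0011010: invert → 1100101, add 1 → 1100110
  0110010
+ 1100110
---------
 10011000  (end carry out of the top bit = 1)
Discarding the end carry: 0011000
Decimal check:
  0110010 = 32 + 16 + 2 = 50
  0011010 = 16 + 8 + 2 = 26
  50 - 26 = 24, and 0011000 = 16 + 8 = 24 ✓



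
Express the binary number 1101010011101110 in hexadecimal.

Group into 4-bit nibbles from right:
  1101 = D
  0100 = 4
  1110 = E
  1110 = E
Result: D4EE



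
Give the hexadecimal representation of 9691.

Using repeated division by 16 (digits 10–15 are A–F):
9691 ÷ 16 = 605 remainder 11 (B)
605 ÷ 16 = 37 remainder 13 (D)
37 ÷ 16 = 2 remainder 5
2 ÷ 16 = 0 remainder 2
Reading remainders bottom to top: 25DB



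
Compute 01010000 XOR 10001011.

XOR: 1 when bits differ
  01010000
^ 10001011
----------
  11011011
Decimal: 80 ^ 139 = 219



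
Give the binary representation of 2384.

Using repeated division by 2:
2384 ÷ 2 = 1192 remainder 0
1192 ÷ 2 = 596 remainder 0
596 ÷ 2 = 298 remainder 0
298 ÷ 2 = 149 remainder 0
149 ÷ 2 = 74 remainder 1
74 ÷ 2 = 37 remainder 0
37 ÷ 2 = 18 remainder 1
18 ÷ 2 = 9 remainder 0
9 ÷ 2 = 4 remainder 1
4 ÷ 2 = 2 remainder 0
2 ÷ 2 = 1 remainder 0
1 ÷ 2 = 0 remainder 1
Reading remainders bottom to top: 100101010000



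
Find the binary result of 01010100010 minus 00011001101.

Method 1 - Direct subtraction (column by column from the right: bit − bit − borrow-in; if negative, add 2 and borrow 1 from the next column):
borrow: 01110111010
        01010100010
-       00011001101
-------------------
        00111010101

Method 2 - Add two's complement:
Two's complement of 00011001101: invert → 11100110010, add 1 → 11100110011
  01010100010
+ 11100110011
-------------
 100111010101  (end carry out of the top bit = 1)
Discarding the end carry: 00111010101
Decimal check:
  01010100010 = 512 + 128 + 32 + 2 = 674
  00011001101 = 128 + 64 + 8 + 4 + 1 = 205
  674 - 205 = 469, and 00111010101 = 256 + 128 + 64 + 16 + 4 + 1 = 469 ✓



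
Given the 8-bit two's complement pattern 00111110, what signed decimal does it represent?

Binary: 00111110
Sign bit: 0 (non-negative)
Read directly as an unsigned value:
00111110 = 32 + 16 + 8 + 4 + 2 = 62
Value: 62



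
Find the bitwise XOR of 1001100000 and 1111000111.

XOR: 1 when bits differ
  1001100000
^ 1111000111
------------
  0110100111
Decimal: 608 ^ 967 = 423



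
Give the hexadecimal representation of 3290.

Using repeated division by 16 (digits 10–15 are A–F):
3290 ÷ 16 = 205 remainder 10 (A)
205 ÷ 16 = 12 remainder 13 (D)
12 ÷ 16 = 0 remainder 12 (C)
Reading remainders bottom to top: CDA



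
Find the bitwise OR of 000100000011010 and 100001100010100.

OR: 1 when either bit is 1
  000100000011010
| 100001100010100
-----------------
  100101100011110
Decimal: 2074 | 17172 = 19230



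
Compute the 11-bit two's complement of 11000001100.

Original (sign bit 1, negative): 11000001100
Step 1 - Invert all bits: 00111110011
Step 2 - Add 1: 00111110100
Verification: 11000001100 + 00111110100 = 100000000000; discarding the end carry (carry out of the top bit) leaves the 11-bit value 00000000000, as required for x + (-x)



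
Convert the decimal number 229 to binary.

Using repeated division by 2:
229 ÷ 2 = 114 remainder 1
114 ÷ 2 = 57 remainder 0
57 ÷ 2 = 28 remainder 1
28 ÷ 2 = 14 remainder 0
14 ÷ 2 = 7 remainder 0
7 ÷ 2 = 3 remainder 1
3 ÷ 2 = 1 remainder 1
1 ÷ 2 = 0 remainder 1
Reading remainders bottom to top: 11100101



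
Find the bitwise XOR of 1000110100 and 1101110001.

XOR: 1 when bits differ
  1000110100
^ 1101110001
------------
  0101000101
Decimal: 564 ^ 881 = 325



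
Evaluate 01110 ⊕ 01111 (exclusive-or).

XOR: 1 when bits differ
  01110
^ 01111
-------
  00001
Decimal: 14 ^ 15 = 1



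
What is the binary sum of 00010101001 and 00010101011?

Add column by column from the right: bit + bit + carry-in; write the sum mod 2, carry 1 when the sum is 2 or 3.
carry:  00101010110
        00010101001
+       00010101011
-------------------
       000101010100
(the carry out of the leftmost column, 0, becomes the leading bit)
Decimal check:
  00010101001 = 128 + 32 + 8 + 1 = 169
  00010101011 = 128 + 32 + 8 + 2 + 1 = 171
  169 + 171 = 340, and 000101010100 = 256 + 64 + 16 + 4 = 340 ✓



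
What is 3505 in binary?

Using repeated division by 2:
3505 ÷ 2 = 1752 remainder 1
1752 ÷ 2 = 876 remainder 0
876 ÷ 2 = 438 remainder 0
438 ÷ 2 = 219 remainder 0
219 ÷ 2 = 109 remainder 1
109 ÷ 2 = 54 remainder 1
54 ÷ 2 = 27 remainder 0
27 ÷ 2 = 13 remainder 1
13 ÷ 2 = 6 remainder 1
6 ÷ 2 = 3 remainder 0
3 ÷ 2 = 1 remainder 1
1 ÷ 2 = 0 remainder 1
Reading remainders bottom to top: 110110110001



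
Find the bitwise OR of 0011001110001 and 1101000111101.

OR: 1 when either bit is 1
  0011001110001
| 1101000111101
---------------
  1111001111101
Decimal: 1649 | 6717 = 7805



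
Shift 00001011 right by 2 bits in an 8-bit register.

Original: 00001011 (decimal 11)
Shift right by 2 positions
Drop the 2 low bits; fill with zeros on the left
Result: 00000010 (decimal 2)
Equivalent: 11 >> 2 = 11 ÷ 2^2 = 2



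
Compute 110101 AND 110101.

AND: 1 only when both bits are 1
  110101
& 110101
--------
  110101
Decimal: 53 & 53 = 53



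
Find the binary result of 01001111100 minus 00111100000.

Method 1 - Direct subtraction (column by column from the right: bit − bit − borrow-in; if negative, add 2 and borrow 1 from the next column):
borrow: 01100000000
        01001111100
-       00111100000
-------------------
        00010011100

Method 2 - Add two's complement:
Two's complement of 00111100000: invert → 11000011111, add 1 → 11000100000
  01001111100
+ 11000100000
-------------
 100010011100  (end carry out of the top bit = 1)
Discarding the end carry: 00010011100
Decimal check:
  01001111100 = 512 + 64 + 32 + 16 + 8 + 4 = 636
  00111100000 = 256 + 128 + 64 + 32 = 480
  636 - 480 = 156, and 00010011100 = 128 + 16 + 8 + 4 = 156 ✓



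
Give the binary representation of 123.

Using repeated division by 2:
123 ÷ 2 = 61 remainder 1
61 ÷ 2 = 30 remainder 1
30 ÷ 2 = 15 remainder 0
15 ÷ 2 = 7 remainder 1
7 ÷ 2 = 3 remainder 1
3 ÷ 2 = 1 remainder 1
1 ÷ 2 = 0 remainder 1
Reading remainders bottom to top: 1111011



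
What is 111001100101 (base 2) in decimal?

Sum of powers of 2 for each 1-bit:
2^0 + 2^2 + 2^5 + 2^6 + 2^9 + 2^10 + 2^11
= 1 + 4 + 32 + 64 + 512 + 1024 + 2048
= 3685



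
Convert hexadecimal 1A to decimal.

Expand by place value (powers of 16):
Digit values: A = 10
1A = 1 × 16^1 + 10 × 16^0
= 1 × 16 + 10 × 1
= 16 + 10
= 26



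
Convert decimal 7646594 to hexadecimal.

Using repeated division by 16 (digits 10–15 are A–F):
7646594 ÷ 16 = 477912 remainder 2
477912 ÷ 16 = 29869 remainder 8
29869 ÷ 16 = 1866 remainder 13 (D)
1866 ÷ 16 = 116 remainder 10 (A)
116 ÷ 16 = 7 remainder 4
7 ÷ 16 = 0 remainder 7
Reading remainders bottom to top: 74AD82



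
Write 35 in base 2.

Using repeated division by 2:
35 ÷ 2 = 17 remainder 1
17 ÷ 2 = 8 remainder 1
8 ÷ 2 = 4 remainder 0
4 ÷ 2 = 2 remainder 0
2 ÷ 2 = 1 remainder 0
1 ÷ 2 = 0 remainder 1
Reading remainders bottom to top: 100011



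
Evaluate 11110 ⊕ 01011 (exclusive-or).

XOR: 1 when bits differ
  11110
^ 01011
-------
  10101
Decimal: 30 ^ 11 = 21



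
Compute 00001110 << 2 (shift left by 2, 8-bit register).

Original: 00001110 (decimal 14)
Shift left by 2 positions
Append 2 zeros on the right
Result: 00111000 (decimal 56)
Equivalent: 14 << 2 = 14 × 2^2 = 56



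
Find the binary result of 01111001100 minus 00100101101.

Method 1 - Direct subtraction (column by column from the right: bit − bit − borrow-in; if negative, add 2 and borrow 1 from the next column):
borrow: 00001111110
        01111001100
-       00100101101
-------------------
        01010011111

Method 2 - Add two's complement:
Two's complement of 00100101101: invert → 11011010010, add 1 → 11011010011
  01111001100
+ 11011010011
-------------
 101010011111  (end carry out of the top bit = 1)
Discarding the end carry: 01010011111
Decimal check:
  01111001100 = 512 + 256 + 128 + 64 + 8 + 4 = 972
  00100101101 = 256 + 32 + 8 + 4 + 1 = 301
  972 - 301 = 671, and 01010011111 = 512 + 128 + 16 + 8 + 4 + 2 + 1 = 671 ✓

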